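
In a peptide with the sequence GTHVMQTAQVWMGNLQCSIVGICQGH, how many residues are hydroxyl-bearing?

The –OH-bearing residues are Ser, Thr (aliphatic alcohols), and Tyr (phenol).
Matching residues: T2, T7, S18.

3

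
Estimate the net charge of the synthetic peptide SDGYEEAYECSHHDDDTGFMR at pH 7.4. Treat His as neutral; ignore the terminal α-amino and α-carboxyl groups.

-6

The side chains ionized at physiological pH are Lys/Arg (+1) and Asp/Glu (−1); with His treated as neutral, nothing else contributes.
Positive (K, R): R21 → +1.
Negative (D, E): D2, E5, E6, E9, D14, D15, D16 → −7.
Net charge = (+1) + (−7) = −6.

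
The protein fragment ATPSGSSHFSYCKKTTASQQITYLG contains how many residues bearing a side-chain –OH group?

S, T, and Y are the three residues with a side-chain hydroxyl.
Matching residues: T2, S4, S6, S7, S10, Y11, T15, T16, S18, T22, Y23.

11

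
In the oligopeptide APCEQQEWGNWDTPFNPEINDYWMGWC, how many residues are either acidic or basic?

Acidic: D, E. Basic: H, K, R.
Acidic residues here: E4, E7, D12, E18, D21 (5).
Basic residues here: none (0).
The two groups share no amino acid, so total = 5 + 0 = 5.

5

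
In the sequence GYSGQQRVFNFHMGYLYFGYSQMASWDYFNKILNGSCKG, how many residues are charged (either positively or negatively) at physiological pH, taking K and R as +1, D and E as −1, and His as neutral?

Charged side chains at pH ~7.4: K, R (positive); D, E (negative).
Matching residues: R7, D27, K31, K38.

4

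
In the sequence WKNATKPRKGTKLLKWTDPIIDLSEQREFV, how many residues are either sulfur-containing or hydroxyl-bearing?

Sulfur-containing: C, M. Hydroxyl-bearing: S, T, Y.
Sulfur-containing residues here: none (0).
Hydroxyl-bearing residues here: T5, T11, T17, S24 (4).
The two groups share no amino acid, so total = 0 + 4 = 4.

4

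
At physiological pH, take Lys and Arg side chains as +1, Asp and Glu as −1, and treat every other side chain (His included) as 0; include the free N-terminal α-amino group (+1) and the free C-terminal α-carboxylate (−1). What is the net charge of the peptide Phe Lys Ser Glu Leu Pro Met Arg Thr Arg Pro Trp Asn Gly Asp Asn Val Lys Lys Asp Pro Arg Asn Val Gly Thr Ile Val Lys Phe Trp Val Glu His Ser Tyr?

+3

Positive (K, R): Lys2, Arg8, Arg10, Lys18, Lys19, Arg22, Lys29 → +7.
Negative (D, E): Glu4, Asp15, Asp20, Glu33 → −4.
The N-terminus (+1) and C-terminus (−1) cancel.
Net charge = (+7) + (−4) = +3.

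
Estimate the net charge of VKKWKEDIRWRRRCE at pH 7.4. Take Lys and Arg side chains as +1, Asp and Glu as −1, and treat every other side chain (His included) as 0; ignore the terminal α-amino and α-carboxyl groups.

Positive (K, R): K2, K3, K5, R9, R11, R12, R13 → +7.
Negative (D, E): E6, D7, E15 → −3.
Net charge = (+7) + (−3) = +4.

+4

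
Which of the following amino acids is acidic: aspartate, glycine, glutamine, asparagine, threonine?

Aspartate (D) and glutamate (E) have carboxylic-acid side chains and are the acidic amino acids.
Of the listed options, only aspartate belongs to this group.

aspartate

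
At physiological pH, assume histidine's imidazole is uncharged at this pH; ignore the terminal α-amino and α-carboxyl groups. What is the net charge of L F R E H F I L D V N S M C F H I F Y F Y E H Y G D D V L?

-4

The side chains ionized at physiological pH are Lys/Arg (+1) and Asp/Glu (−1); with His treated as neutral, nothing else contributes.
Positive (K, R): R3 → +1.
Negative (D, E): E4, D9, E22, D26, D27 → −5.
Net charge = (+1) + (−5) = −4.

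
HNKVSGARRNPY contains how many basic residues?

4

The basic amino acids are Lys (K), Arg (R), and His (H).
Matching residues: H1, K3, R8, R9.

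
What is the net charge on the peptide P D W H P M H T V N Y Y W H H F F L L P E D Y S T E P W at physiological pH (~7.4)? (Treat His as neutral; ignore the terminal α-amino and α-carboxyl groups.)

Near pH 7.4, K and R contribute +1 each, D and E contribute −1 each, and every other side chain (His included, as stated) is uncharged.
Positive (K, R): none → +0.
Negative (D, E): D2, E21, D22, E26 → −4.
Net charge = (+0) + (−4) = −4.

-4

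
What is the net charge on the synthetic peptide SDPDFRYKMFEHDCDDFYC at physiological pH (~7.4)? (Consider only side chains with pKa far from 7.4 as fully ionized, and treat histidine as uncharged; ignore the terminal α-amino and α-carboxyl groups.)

The side chains ionized at physiological pH are Lys/Arg (+1) and Asp/Glu (−1); with His treated as neutral, nothing else contributes.
Positive (K, R): R6, K8 → +2.
Negative (D, E): D2, D4, E11, D13, D15, D16 → −6.
Net charge = (+2) + (−6) = −4.

-4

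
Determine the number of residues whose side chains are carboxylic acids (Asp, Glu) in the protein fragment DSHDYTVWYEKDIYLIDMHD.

6

Matching residues: D1, D4, E10, D12, D17, D20.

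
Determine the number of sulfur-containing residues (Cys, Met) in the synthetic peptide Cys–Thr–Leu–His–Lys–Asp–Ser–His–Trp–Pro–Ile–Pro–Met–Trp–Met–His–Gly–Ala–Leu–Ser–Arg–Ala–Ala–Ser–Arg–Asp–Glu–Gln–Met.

Matching residues: Cys1, Met13, Met15, Met29.

4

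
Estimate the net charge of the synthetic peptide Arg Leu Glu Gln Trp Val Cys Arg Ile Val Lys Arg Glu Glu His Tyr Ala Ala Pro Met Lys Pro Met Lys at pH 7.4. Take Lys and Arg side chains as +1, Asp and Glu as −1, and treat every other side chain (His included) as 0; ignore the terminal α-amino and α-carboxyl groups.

+3

Positive (K, R): Arg1, Arg8, Lys11, Arg12, Lys21, Lys24 → +6.
Negative (D, E): Glu3, Glu13, Glu14 → −3.
Net charge = (+6) + (−3) = +3.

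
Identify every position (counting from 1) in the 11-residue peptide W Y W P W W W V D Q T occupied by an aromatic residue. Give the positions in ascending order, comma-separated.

Phenylalanine (F), tryptophan (W), and tyrosine (Y) have aromatic ring side chains.
Matching residues: W1, Y2, W3, W5, W6, W7.

1, 2, 3, 5, 6, 7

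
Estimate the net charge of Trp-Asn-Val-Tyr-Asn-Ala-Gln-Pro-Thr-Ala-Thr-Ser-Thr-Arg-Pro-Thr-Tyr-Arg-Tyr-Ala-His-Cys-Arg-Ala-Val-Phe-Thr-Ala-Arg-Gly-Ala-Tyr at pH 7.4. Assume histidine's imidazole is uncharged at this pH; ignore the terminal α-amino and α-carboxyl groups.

The side chains ionized at physiological pH are Lys/Arg (+1) and Asp/Glu (−1); with His treated as neutral, nothing else contributes.
Positive (K, R): Arg14, Arg18, Arg23, Arg29 → +4.
Negative (D, E): none → −0.
Net charge = (+4) + (−0) = +4.

+4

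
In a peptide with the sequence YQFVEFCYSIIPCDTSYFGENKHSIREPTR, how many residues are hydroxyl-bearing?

8

S, T, and Y are the three residues with a side-chain hydroxyl.
Matching residues: Y1, Y8, S9, T15, S16, Y17, S24, T29.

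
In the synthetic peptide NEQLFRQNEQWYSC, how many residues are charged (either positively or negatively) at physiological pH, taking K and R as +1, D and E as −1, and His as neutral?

Charged side chains at pH ~7.4: K, R (positive); D, E (negative).
Matching residues: E2, R6, E9.

3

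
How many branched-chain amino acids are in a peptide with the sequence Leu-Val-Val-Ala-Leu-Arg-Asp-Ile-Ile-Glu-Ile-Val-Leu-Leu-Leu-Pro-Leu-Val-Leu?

14

V, L, and I make up the branched-chain aliphatic group.
Matching residues: Leu1, Val2, Val3, Leu5, Ile8, Ile9, Ile11, Val12, Leu13, Leu14, Leu15, Leu17, Val18, Leu19.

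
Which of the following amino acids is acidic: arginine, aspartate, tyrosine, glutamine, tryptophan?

Only D (aspartate) and E (glutamate) carry a side-chain carboxylic acid.
Of the listed options, only aspartate belongs to this group.

aspartate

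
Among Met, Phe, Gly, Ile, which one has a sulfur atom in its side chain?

Cysteine (C, thiol) and methionine (M, thioether) are the two sulfur-containing amino acids.
Of the listed options, only Met belongs to this group.

Met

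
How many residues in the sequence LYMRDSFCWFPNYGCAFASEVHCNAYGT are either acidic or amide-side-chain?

4

Acidic: D, E. Amide-side-chain: N, Q.
Acidic residues here: D5, E20 (2).
Amide-side-chain residues here: N12, N24 (2).
The two groups share no amino acid, so total = 2 + 2 = 4.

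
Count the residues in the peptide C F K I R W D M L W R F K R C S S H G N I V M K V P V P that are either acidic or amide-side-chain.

Acidic: D, E. Amide-side-chain: N, Q.
Acidic residues here: D7 (1).
Amide-side-chain residues here: N20 (1).
The two groups share no amino acid, so total = 1 + 1 = 2.

2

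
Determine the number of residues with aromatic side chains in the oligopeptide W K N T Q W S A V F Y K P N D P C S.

Phenylalanine (F), tryptophan (W), and tyrosine (Y) have aromatic ring side chains.
Matching residues: W1, W6, F10, Y11.

4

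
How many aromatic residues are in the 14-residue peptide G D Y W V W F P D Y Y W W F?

The aromatic amino acids are Phe (F, benzyl), Trp (W, indole), and Tyr (Y, phenol).
Matching residues: Y3, W4, W6, F7, Y10, Y11, W12, W13, F14.

9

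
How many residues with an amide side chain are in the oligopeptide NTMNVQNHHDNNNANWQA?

Only N (asparagine) and Q (glutamine) carry a side-chain carboxamide.
Matching residues: N1, N4, Q6, N7, N11, N12, N13, N15, Q17.

9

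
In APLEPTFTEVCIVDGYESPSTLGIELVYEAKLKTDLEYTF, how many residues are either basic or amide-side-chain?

Basic: H, K, R. Amide-side-chain: N, Q.
Basic residues here: K31, K33 (2).
Amide-side-chain residues here: none (0).
The two groups share no amino acid, so total = 2 + 0 = 2.

2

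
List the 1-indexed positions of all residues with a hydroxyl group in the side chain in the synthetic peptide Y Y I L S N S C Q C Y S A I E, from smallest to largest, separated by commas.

1, 2, 5, 7, 11, 12

S, T, and Y are the three residues with a side-chain hydroxyl.
Matching residues: Y1, Y2, S5, S7, Y11, S12.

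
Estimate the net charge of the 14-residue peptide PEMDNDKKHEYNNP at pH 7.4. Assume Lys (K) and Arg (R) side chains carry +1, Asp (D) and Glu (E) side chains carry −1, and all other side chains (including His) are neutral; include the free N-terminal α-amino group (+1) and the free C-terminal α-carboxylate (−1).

Positive (K, R): K7, K8 → +2.
Negative (D, E): E2, D4, D6, E10 → −4.
The N-terminus (+1) and C-terminus (−1) cancel.
Net charge = (+2) + (−4) = −2.

-2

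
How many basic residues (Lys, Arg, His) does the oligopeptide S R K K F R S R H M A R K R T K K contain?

Matching residues: R2, K3, K4, R6, R8, H9, R12, K13, R14, K16, K17.

11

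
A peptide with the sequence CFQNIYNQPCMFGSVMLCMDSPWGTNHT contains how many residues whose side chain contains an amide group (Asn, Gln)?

Matching residues: Q3, N4, N7, Q8, N26.

5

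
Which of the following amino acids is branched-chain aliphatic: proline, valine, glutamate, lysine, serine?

The BCAAs are Val, Leu, and Ile — aliphatic side chains with a branch point.
Of the listed options, only valine belongs to this group.

valine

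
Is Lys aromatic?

The aromatic amino acids are Phe (F, benzyl), Trp (W, indole), and Tyr (Y, phenol).
Lysine is not in this group.

No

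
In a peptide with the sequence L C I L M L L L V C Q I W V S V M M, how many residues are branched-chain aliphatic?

10

The BCAAs are Val, Leu, and Ile — aliphatic side chains with a branch point.
Matching residues: L1, I3, L4, L6, L7, L8, V9, I12, V14, V16.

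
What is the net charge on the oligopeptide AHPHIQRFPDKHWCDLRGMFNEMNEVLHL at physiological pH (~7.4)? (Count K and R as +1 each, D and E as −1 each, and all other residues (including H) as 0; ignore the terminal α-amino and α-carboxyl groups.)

Positive (K, R): R7, K11, R17 → +3.
Negative (D, E): D10, D15, E22, E25 → −4.
Net charge = (+3) + (−4) = −1.

-1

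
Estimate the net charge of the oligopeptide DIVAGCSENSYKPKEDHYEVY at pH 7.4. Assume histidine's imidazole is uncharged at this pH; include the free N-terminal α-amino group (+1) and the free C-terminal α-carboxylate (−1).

-3

Near pH 7.4, K and R contribute +1 each, D and E contribute −1 each, and every other side chain (His included, as stated) is uncharged.
Positive (K, R): K12, K14 → +2.
Negative (D, E): D1, E8, E15, D16, E19 → −5.
The N-terminus (+1) and C-terminus (−1) cancel.
Net charge = (+2) + (−5) = −3.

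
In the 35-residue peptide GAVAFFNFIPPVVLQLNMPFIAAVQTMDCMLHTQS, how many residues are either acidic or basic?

2

Acidic: D, E. Basic: H, K, R.
Acidic residues here: D28 (1).
Basic residues here: H32 (1).
The two groups share no amino acid, so total = 1 + 1 = 2.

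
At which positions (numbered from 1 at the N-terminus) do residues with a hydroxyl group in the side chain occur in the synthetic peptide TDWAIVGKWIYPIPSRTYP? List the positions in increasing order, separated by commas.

1, 11, 15, 17, 18

S, T, and Y are the three residues with a side-chain hydroxyl.
Matching residues: T1, Y11, S15, T17, Y18.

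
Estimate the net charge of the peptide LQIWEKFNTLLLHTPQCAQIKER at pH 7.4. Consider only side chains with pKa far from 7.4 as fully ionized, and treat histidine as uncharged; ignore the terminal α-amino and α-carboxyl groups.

+1

Near pH 7.4, K and R contribute +1 each, D and E contribute −1 each, and every other side chain (His included, as stated) is uncharged.
Positive (K, R): K6, K21, R23 → +3.
Negative (D, E): E5, E22 → −2.
Net charge = (+3) + (−2) = +1.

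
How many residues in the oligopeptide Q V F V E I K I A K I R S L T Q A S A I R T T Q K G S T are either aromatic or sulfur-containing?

1

Aromatic: F, W, Y. Sulfur-containing: C, M.
Aromatic residues here: F3 (1).
Sulfur-containing residues here: none (0).
The two groups share no amino acid, so total = 1 + 0 = 1.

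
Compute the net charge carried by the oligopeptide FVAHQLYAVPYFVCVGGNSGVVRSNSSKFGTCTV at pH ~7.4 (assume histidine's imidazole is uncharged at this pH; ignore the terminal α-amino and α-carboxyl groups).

The side chains ionized at physiological pH are Lys/Arg (+1) and Asp/Glu (−1); with His treated as neutral, nothing else contributes.
Positive (K, R): R23, K28 → +2.
Negative (D, E): none → −0.
Net charge = (+2) + (−0) = +2.

+2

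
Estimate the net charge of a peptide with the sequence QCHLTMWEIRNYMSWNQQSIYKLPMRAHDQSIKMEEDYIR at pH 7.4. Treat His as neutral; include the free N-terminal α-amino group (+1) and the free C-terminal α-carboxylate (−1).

0

The side chains ionized at physiological pH are Lys/Arg (+1) and Asp/Glu (−1); with His treated as neutral, nothing else contributes.
Positive (K, R): R10, K22, R26, K33, R40 → +5.
Negative (D, E): E8, D29, E35, E36, D37 → −5.
The N-terminus (+1) and C-terminus (−1) cancel.
Net charge = (+5) + (−5) = 0.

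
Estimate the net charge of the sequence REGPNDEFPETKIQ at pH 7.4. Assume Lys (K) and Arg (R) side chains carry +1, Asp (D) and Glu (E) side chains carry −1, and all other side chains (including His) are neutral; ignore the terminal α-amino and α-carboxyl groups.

-2

Positive (K, R): R1, K12 → +2.
Negative (D, E): E2, D6, E7, E10 → −4.
Net charge = (+2) + (−4) = −2.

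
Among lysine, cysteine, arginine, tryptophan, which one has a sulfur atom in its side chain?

Only Cys (C) and Met (M) have a sulfur atom in the side chain.
Of the listed options, only cysteine belongs to this group.

cysteine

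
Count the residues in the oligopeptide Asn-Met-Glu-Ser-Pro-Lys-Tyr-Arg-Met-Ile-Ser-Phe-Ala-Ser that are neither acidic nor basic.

Acidic: D, E. Basic: K, R, H. All other residues are neither.
Matching residues: Asn1, Met2, Ser4, Pro5, Tyr7, Met9, Ile10, Ser11, Phe12, Ala13, Ser14.

11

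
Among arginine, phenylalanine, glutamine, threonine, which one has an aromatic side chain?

The aromatic amino acids are Phe (F, benzyl), Trp (W, indole), and Tyr (Y, phenol).
Of the listed options, only phenylalanine belongs to this group.

phenylalanine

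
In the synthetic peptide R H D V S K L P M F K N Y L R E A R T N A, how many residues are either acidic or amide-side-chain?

4

Acidic: D, E. Amide-side-chain: N, Q.
Acidic residues here: D3, E16 (2).
Amide-side-chain residues here: N12, N20 (2).
The two groups share no amino acid, so total = 2 + 2 = 4.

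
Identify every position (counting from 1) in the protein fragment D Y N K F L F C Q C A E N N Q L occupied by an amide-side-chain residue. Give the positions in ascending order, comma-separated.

3, 9, 13, 14, 15

The amide-side-chain residues are Asn (N) and Gln (Q).
Matching residues: N3, Q9, N13, N14, Q15.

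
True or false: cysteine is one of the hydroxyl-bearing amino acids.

False

Serine (S), threonine (T), and tyrosine (Y) each carry a hydroxyl group on the side chain.
Cysteine is not in this group.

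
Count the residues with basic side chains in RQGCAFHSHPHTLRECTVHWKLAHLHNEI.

9

The basic amino acids are Lys (K), Arg (R), and His (H).
Matching residues: R1, H7, H9, H11, R14, H19, K21, H24, H26.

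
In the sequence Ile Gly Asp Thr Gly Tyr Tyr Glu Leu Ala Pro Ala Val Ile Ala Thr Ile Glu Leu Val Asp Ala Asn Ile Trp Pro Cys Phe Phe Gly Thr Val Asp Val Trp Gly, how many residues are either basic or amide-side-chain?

Basic: H, K, R. Amide-side-chain: N, Q.
Basic residues here: none (0).
Amide-side-chain residues here: Asn23 (1).
The two groups share no amino acid, so total = 0 + 1 = 1.

1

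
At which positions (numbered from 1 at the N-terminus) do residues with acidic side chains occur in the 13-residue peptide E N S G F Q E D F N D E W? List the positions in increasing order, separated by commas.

The acidic residues are Asp (D) and Glu (E), whose side chains end in a carboxylate group.
Matching residues: E1, E7, D8, D11, E12.

1, 7, 8, 11, 12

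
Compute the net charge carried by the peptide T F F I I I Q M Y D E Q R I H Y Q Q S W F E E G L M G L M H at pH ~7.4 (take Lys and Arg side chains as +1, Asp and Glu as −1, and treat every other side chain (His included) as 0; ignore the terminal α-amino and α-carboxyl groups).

-3

Positive (K, R): R13 → +1.
Negative (D, E): D10, E11, E22, E23 → −4.
Net charge = (+1) + (−4) = −3.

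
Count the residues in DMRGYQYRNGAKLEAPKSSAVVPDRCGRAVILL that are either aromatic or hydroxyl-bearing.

Aromatic: F, W, Y. Hydroxyl-bearing: S, T, Y.
Aromatic residues here: Y5, Y7 (2).
Hydroxyl-bearing residues here: Y5, Y7, S18, S19 (4).
Y is in both groups, so the 2 Y residues must not be double-counted.
Total = 2 + 4 − 2 = 4.

4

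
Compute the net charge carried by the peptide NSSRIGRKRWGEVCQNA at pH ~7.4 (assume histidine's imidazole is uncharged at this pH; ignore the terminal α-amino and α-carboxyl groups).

Near pH 7.4, K and R contribute +1 each, D and E contribute −1 each, and every other side chain (His included, as stated) is uncharged.
Positive (K, R): R4, R7, K8, R9 → +4.
Negative (D, E): E12 → −1.
Net charge = (+4) + (−1) = +3.

+3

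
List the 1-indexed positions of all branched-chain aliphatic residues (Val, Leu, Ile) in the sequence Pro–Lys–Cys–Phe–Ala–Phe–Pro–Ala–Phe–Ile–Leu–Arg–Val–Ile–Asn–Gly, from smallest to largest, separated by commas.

Matching residues: Ile10, Leu11, Val13, Ile14.

10, 11, 13, 14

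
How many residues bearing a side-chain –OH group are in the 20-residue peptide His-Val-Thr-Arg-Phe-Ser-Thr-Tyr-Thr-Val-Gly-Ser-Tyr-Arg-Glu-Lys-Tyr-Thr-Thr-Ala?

10

The –OH-bearing residues are Ser, Thr (aliphatic alcohols), and Tyr (phenol).
Matching residues: Thr3, Ser6, Thr7, Tyr8, Thr9, Ser12, Tyr13, Tyr17, Thr18, Thr19.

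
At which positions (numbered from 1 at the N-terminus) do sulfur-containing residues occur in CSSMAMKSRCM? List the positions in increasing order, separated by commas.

1, 4, 6, 10, 11

The sulfur-bearing residues are cysteine (–SH) and methionine (–S–CH₃).
Matching residues: C1, M4, M6, C10, M11.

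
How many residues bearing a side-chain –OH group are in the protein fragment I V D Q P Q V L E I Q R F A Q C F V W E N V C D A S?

Serine (S), threonine (T), and tyrosine (Y) each carry a hydroxyl group on the side chain.
Matching residues: S26.

1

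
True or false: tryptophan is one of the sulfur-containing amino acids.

False

Cysteine (C, thiol) and methionine (M, thioether) are the two sulfur-containing amino acids.
Tryptophan is not in this group.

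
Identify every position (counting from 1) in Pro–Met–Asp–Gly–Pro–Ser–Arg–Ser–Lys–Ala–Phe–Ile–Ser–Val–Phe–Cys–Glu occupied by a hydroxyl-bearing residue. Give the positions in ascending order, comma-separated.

6, 8, 13

Matching residues: Ser6, Ser8, Ser13.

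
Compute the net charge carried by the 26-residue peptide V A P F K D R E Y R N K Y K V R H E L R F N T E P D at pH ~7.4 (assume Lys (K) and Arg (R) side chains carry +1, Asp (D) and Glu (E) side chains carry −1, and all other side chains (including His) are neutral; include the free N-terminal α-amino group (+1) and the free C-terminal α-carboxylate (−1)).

+2

Positive (K, R): K5, R7, R10, K12, K14, R16, R20 → +7.
Negative (D, E): D6, E8, E18, E24, D26 → −5.
The N-terminus (+1) and C-terminus (−1) cancel.
Net charge = (+7) + (−5) = +2.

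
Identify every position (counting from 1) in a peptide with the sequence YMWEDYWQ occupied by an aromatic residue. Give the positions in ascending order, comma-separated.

Matching residues: Y1, W3, Y6, W7.

1, 3, 6, 7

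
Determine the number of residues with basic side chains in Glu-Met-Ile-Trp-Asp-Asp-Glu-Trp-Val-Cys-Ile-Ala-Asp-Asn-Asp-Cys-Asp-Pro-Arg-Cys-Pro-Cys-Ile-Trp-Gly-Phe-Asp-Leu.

K, R, and H are the three residues with basic side chains (ε-amine, guanidinium, and imidazole respectively).
Matching residues: Arg19.

1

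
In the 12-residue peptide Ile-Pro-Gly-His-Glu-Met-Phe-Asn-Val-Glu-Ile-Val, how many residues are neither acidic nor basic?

9

Acidic: D, E. Basic: K, R, H. All other residues are neither.
Matching residues: Ile1, Pro2, Gly3, Met6, Phe7, Asn8, Val9, Ile11, Val12.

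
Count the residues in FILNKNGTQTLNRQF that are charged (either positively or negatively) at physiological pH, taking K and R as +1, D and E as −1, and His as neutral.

2

Charged side chains at pH ~7.4: K, R (positive); D, E (negative).
Matching residues: K5, R13.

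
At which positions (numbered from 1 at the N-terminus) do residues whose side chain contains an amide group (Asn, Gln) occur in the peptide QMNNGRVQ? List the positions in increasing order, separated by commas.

1, 3, 4, 8

Matching residues: Q1, N3, N4, Q8.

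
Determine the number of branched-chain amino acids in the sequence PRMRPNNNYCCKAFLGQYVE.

The BCAAs are Val, Leu, and Ile — aliphatic side chains with a branch point.
Matching residues: L15, V19.

2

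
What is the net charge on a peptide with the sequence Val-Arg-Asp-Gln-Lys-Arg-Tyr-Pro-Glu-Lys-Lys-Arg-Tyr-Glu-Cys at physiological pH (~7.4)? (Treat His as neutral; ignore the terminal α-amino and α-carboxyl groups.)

Near pH 7.4, K and R contribute +1 each, D and E contribute −1 each, and every other side chain (His included, as stated) is uncharged.
Positive (K, R): Arg2, Lys5, Arg6, Lys10, Lys11, Arg12 → +6.
Negative (D, E): Asp3, Glu9, Glu14 → −3.
Net charge = (+6) + (−3) = +3.

+3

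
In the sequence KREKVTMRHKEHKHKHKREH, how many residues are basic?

The basic amino acids are Lys (K), Arg (R), and His (H).
Matching residues: K1, R2, K4, R8, H9, K10, H12, K13, H14, K15, H16, K17, R18, H20.

14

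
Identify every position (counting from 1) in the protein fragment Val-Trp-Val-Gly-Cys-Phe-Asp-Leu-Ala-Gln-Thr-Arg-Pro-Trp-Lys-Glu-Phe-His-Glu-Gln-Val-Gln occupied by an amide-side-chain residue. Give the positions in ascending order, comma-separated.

10, 20, 22

Asparagine (N) and glutamine (Q) have uncharged amide side chains.
Matching residues: Gln10, Gln20, Gln22.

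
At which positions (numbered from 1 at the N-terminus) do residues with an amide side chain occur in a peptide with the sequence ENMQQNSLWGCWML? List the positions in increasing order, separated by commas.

2, 4, 5, 6

Only N (asparagine) and Q (glutamine) carry a side-chain carboxamide.
Matching residues: N2, Q4, Q5, N6.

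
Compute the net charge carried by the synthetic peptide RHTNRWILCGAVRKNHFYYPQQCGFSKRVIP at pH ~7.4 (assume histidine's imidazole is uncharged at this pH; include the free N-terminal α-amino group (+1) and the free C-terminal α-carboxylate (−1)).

At pH ~7.4 the Lys and Arg side chains are protonated (+1), the Asp and Glu side chains are deprotonated (−1), and with His taken as neutral all other side chains carry no charge.
Positive (K, R): R1, R5, R13, K14, K27, R28 → +6.
Negative (D, E): none → −0.
The N-terminus (+1) and C-terminus (−1) cancel.
Net charge = (+6) + (−0) = +6.

+6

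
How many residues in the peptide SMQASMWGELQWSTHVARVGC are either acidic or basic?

Acidic: D, E. Basic: H, K, R.
Acidic residues here: E9 (1).
Basic residues here: H15, R18 (2).
The two groups share no amino acid, so total = 1 + 2 = 3.

3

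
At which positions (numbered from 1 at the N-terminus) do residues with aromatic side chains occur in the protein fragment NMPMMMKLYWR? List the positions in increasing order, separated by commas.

9, 10

The aromatic amino acids are Phe (F, benzyl), Trp (W, indole), and Tyr (Y, phenol).
Matching residues: Y9, W10.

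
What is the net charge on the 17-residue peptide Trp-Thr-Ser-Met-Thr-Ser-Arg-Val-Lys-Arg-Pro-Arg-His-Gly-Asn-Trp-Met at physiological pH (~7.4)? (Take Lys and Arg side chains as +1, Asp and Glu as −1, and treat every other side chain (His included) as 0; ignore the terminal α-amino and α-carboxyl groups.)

Positive (K, R): Arg7, Lys9, Arg10, Arg12 → +4.
Negative (D, E): none → −0.
Net charge = (+4) + (−0) = +4.

+4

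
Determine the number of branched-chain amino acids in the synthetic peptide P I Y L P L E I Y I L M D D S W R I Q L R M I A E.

9

The BCAAs are Val, Leu, and Ile — aliphatic side chains with a branch point.
Matching residues: I2, L4, L6, I8, I10, L11, I18, L20, I23.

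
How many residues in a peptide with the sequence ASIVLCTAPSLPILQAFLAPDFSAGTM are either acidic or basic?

Acidic: D, E. Basic: H, K, R.
Acidic residues here: D21 (1).
Basic residues here: none (0).
The two groups share no amino acid, so total = 1 + 0 = 1.

1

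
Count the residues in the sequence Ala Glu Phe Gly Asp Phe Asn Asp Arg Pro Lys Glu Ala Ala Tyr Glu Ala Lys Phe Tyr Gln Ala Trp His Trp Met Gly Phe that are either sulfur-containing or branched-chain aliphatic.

Sulfur-containing: C, M. Branched-chain aliphatic: I, L, V.
Sulfur-containing residues here: Met26 (1).
Branched-chain aliphatic residues here: none (0).
The two groups share no amino acid, so total = 1 + 0 = 1.

1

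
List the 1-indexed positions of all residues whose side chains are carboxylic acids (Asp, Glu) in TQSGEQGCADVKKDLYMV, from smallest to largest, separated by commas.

5, 10, 14

Matching residues: E5, D10, D14.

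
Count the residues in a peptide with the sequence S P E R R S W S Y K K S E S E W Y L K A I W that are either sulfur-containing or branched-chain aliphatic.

Sulfur-containing: C, M. Branched-chain aliphatic: I, L, V.
Sulfur-containing residues here: none (0).
Branched-chain aliphatic residues here: L18, I21 (2).
The two groups share no amino acid, so total = 0 + 2 = 2.

2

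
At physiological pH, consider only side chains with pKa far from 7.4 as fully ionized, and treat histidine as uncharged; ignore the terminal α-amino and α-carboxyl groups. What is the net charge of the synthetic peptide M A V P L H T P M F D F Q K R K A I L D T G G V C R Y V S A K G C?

+3

At pH ~7.4 the Lys and Arg side chains are protonated (+1), the Asp and Glu side chains are deprotonated (−1), and with His taken as neutral all other side chains carry no charge.
Positive (K, R): K14, R15, K16, R26, K31 → +5.
Negative (D, E): D11, D20 → −2.
Net charge = (+5) + (−2) = +3.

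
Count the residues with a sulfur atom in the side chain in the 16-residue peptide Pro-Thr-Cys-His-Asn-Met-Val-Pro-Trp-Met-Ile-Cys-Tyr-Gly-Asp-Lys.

Cysteine (C, thiol) and methionine (M, thioether) are the two sulfur-containing amino acids.
Matching residues: Cys3, Met6, Met10, Cys12.

4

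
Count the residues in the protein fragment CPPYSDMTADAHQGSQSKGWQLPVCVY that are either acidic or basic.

Acidic: D, E. Basic: H, K, R.
Acidic residues here: D6, D10 (2).
Basic residues here: H12, K18 (2).
The two groups share no amino acid, so total = 2 + 2 = 4.

4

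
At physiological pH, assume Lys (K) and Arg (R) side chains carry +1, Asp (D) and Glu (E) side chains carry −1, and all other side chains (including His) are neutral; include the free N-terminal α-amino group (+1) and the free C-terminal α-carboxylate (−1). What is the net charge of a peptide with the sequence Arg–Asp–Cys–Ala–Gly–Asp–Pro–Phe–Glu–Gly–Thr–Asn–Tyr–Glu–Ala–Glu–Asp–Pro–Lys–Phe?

-4

Positive (K, R): Arg1, Lys19 → +2.
Negative (D, E): Asp2, Asp6, Glu9, Glu14, Glu16, Asp17 → −6.
The N-terminus (+1) and C-terminus (−1) cancel.
Net charge = (+2) + (−6) = −4.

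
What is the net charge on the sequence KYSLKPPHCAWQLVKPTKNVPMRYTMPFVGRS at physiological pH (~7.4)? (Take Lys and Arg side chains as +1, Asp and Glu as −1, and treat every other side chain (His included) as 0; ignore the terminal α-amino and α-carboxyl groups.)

+6

Positive (K, R): K1, K5, K15, K18, R23, R31 → +6.
Negative (D, E): none → −0.
Net charge = (+6) + (−0) = +6.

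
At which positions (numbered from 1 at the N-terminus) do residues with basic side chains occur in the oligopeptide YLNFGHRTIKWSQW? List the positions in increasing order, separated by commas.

6, 7, 10

The basic amino acids are Lys (K), Arg (R), and His (H).
Matching residues: H6, R7, K10.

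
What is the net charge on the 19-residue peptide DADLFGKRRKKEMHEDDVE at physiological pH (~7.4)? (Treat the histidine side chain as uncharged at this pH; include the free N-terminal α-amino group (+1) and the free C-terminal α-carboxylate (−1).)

-2

The side chains ionized at physiological pH are Lys/Arg (+1) and Asp/Glu (−1); with His treated as neutral, nothing else contributes.
Positive (K, R): K7, R8, R9, K10, K11 → +5.
Negative (D, E): D1, D3, E12, E15, D16, D17, E19 → −7.
The N-terminus (+1) and C-terminus (−1) cancel.
Net charge = (+5) + (−7) = −2.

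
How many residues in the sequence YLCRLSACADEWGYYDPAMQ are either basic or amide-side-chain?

Basic: H, K, R. Amide-side-chain: N, Q.
Basic residues here: R4 (1).
Amide-side-chain residues here: Q20 (1).
The two groups share no amino acid, so total = 1 + 1 = 2.

2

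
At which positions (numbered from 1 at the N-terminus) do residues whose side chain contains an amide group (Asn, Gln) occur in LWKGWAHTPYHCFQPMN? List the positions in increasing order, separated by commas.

14, 17

Matching residues: Q14, N17.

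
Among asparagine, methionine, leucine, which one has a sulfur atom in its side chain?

methionine

Cysteine (C, thiol) and methionine (M, thioether) are the two sulfur-containing amino acids.
Of the listed options, only methionine belongs to this group.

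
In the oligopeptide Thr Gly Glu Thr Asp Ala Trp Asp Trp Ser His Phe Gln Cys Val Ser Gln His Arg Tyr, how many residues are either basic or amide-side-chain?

5

Basic: H, K, R. Amide-side-chain: N, Q.
Basic residues here: His11, His18, Arg19 (3).
Amide-side-chain residues here: Gln13, Gln17 (2).
The two groups share no amino acid, so total = 3 + 2 = 5.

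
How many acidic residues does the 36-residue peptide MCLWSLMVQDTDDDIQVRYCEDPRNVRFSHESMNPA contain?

Only D (aspartate) and E (glutamate) carry a side-chain carboxylic acid.
Matching residues: D10, D12, D13, D14, E21, D22, E31.

7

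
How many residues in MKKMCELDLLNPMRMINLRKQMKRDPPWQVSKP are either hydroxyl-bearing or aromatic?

Hydroxyl-bearing: S, T, Y. Aromatic: F, W, Y.
Hydroxyl-bearing residues here: S31 (1).
Aromatic residues here: W28 (1).
(Y belongs to both groups, but none appear in this sequence.) Total = 1 + 1 = 2.

2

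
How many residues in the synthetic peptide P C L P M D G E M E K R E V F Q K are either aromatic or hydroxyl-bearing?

Aromatic: F, W, Y. Hydroxyl-bearing: S, T, Y.
Aromatic residues here: F15 (1).
Hydroxyl-bearing residues here: none (0).
(Y belongs to both groups, but none appear in this sequence.) Total = 1 + 0 = 1.

1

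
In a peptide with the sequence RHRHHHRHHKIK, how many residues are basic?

The basic amino acids are Lys (K), Arg (R), and His (H).
Matching residues: R1, H2, R3, H4, H5, H6, R7, H8, H9, K10, K12.

11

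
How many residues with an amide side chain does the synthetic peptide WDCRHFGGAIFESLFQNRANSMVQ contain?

Only N (asparagine) and Q (glutamine) carry a side-chain carboxamide.
Matching residues: Q16, N17, N20, Q24.

4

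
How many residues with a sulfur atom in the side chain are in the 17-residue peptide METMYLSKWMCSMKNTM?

6

Cysteine (C, thiol) and methionine (M, thioether) are the two sulfur-containing amino acids.
Matching residues: M1, M4, M10, C11, M13, M17.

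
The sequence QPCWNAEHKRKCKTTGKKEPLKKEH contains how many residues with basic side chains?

10

The basic amino acids are Lys (K), Arg (R), and His (H).
Matching residues: H8, K9, R10, K11, K13, K17, K18, K22, K23, H25.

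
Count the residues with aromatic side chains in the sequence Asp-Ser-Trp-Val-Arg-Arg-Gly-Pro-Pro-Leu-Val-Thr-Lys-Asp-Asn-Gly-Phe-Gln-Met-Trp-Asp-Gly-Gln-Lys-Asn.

The aromatic amino acids are Phe (F, benzyl), Trp (W, indole), and Tyr (Y, phenol).
Matching residues: Trp3, Phe17, Trp20.

3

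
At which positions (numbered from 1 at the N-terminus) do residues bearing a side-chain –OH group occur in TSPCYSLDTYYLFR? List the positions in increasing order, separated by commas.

1, 2, 5, 6, 9, 10, 11

S, T, and Y are the three residues with a side-chain hydroxyl.
Matching residues: T1, S2, Y5, S6, T9, Y10, Y11.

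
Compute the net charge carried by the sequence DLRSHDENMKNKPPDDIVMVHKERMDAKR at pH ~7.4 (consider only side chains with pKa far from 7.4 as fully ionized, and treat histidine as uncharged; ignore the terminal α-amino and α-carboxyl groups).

0

Near pH 7.4, K and R contribute +1 each, D and E contribute −1 each, and every other side chain (His included, as stated) is uncharged.
Positive (K, R): R3, K10, K12, K22, R24, K28, R29 → +7.
Negative (D, E): D1, D6, E7, D15, D16, E23, D26 → −7.
Net charge = (+7) + (−7) = 0.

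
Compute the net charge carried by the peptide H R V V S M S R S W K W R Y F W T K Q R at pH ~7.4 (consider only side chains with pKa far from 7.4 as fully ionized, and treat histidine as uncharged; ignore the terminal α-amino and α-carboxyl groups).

+6

The side chains ionized at physiological pH are Lys/Arg (+1) and Asp/Glu (−1); with His treated as neutral, nothing else contributes.
Positive (K, R): R2, R8, K11, R13, K18, R20 → +6.
Negative (D, E): none → −0.
Net charge = (+6) + (−0) = +6.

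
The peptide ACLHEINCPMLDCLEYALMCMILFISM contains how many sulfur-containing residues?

8

Only Cys (C) and Met (M) have a sulfur atom in the side chain.
Matching residues: C2, C8, M10, C13, M19, C20, M21, M27.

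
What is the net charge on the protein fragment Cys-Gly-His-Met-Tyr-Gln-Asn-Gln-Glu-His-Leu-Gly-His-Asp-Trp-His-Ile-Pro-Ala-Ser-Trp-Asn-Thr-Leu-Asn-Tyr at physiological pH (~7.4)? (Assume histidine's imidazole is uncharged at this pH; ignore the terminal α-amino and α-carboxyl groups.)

-2

At pH ~7.4 the Lys and Arg side chains are protonated (+1), the Asp and Glu side chains are deprotonated (−1), and with His taken as neutral all other side chains carry no charge.
Positive (K, R): none → +0.
Negative (D, E): Glu9, Asp14 → −2.
Net charge = (+0) + (−2) = −2.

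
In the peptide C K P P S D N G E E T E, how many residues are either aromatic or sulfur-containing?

Aromatic: F, W, Y. Sulfur-containing: C, M.
Aromatic residues here: none (0).
Sulfur-containing residues here: C1 (1).
The two groups share no amino acid, so total = 0 + 1 = 1.

1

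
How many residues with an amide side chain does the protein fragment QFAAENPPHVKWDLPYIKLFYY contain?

2

Asparagine (N) and glutamine (Q) have uncharged amide side chains.
Matching residues: Q1, N6.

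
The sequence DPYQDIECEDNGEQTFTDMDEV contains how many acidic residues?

Only D (aspartate) and E (glutamate) carry a side-chain carboxylic acid.
Matching residues: D1, D5, E7, E9, D10, E13, D18, D20, E21.

9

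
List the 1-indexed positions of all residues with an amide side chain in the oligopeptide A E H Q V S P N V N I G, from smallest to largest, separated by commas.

4, 8, 10

The amide-side-chain residues are Asn (N) and Gln (Q).
Matching residues: Q4, N8, N10.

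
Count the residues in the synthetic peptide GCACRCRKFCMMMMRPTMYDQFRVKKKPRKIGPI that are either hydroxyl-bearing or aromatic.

4

Hydroxyl-bearing: S, T, Y. Aromatic: F, W, Y.
Hydroxyl-bearing residues here: T17, Y19 (2).
Aromatic residues here: F9, Y19, F22 (3).
Y is in both groups, so the 1 Y residue must not be double-counted.
Total = 2 + 3 − 1 = 4.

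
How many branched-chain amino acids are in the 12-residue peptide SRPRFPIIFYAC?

V, L, and I make up the branched-chain aliphatic group.
Matching residues: I7, I8.

2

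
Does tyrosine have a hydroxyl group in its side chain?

Serine (S), threonine (T), and tyrosine (Y) each carry a hydroxyl group on the side chain.
Tyrosine is in this group.

Yes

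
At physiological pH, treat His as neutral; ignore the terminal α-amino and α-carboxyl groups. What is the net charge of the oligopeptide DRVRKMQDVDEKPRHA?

+1

Near pH 7.4, K and R contribute +1 each, D and E contribute −1 each, and every other side chain (His included, as stated) is uncharged.
Positive (K, R): R2, R4, K5, K12, R14 → +5.
Negative (D, E): D1, D8, D10, E11 → −4.
Net charge = (+5) + (−4) = +1.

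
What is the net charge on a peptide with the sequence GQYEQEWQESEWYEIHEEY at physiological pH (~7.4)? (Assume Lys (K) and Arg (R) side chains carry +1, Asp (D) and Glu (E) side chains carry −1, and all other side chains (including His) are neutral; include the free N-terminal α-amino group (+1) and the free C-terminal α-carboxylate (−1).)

Positive (K, R): none → +0.
Negative (D, E): E4, E6, E9, E11, E14, E17, E18 → −7.
The N-terminus (+1) and C-terminus (−1) cancel.
Net charge = (+0) + (−7) = −7.

-7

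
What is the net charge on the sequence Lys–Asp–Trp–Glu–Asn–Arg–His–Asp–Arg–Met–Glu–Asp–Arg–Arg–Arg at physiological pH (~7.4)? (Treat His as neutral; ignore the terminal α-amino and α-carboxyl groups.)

At pH ~7.4 the Lys and Arg side chains are protonated (+1), the Asp and Glu side chains are deprotonated (−1), and with His taken as neutral all other side chains carry no charge.
Positive (K, R): Lys1, Arg6, Arg9, Arg13, Arg14, Arg15 → +6.
Negative (D, E): Asp2, Glu4, Asp8, Glu11, Asp12 → −5.
Net charge = (+6) + (−5) = +1.

+1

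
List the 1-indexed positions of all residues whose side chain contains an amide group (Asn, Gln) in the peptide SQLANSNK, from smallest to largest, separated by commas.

2, 5, 7

Matching residues: Q2, N5, N7.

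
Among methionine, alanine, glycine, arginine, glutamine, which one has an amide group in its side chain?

glutamine

Only N (asparagine) and Q (glutamine) carry a side-chain carboxamide.
Of the listed options, only glutamine belongs to this group.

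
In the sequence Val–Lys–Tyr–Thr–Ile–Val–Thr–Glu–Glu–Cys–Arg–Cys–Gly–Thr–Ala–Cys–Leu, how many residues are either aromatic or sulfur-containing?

Aromatic: F, W, Y. Sulfur-containing: C, M.
Aromatic residues here: Tyr3 (1).
Sulfur-containing residues here: Cys10, Cys12, Cys16 (3).
The two groups share no amino acid, so total = 1 + 3 = 4.

4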